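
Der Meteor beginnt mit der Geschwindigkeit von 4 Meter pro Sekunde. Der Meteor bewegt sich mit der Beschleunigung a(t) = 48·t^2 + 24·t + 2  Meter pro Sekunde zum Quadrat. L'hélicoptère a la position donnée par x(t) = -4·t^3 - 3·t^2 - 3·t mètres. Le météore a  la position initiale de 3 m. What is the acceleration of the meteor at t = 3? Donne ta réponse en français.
De l'équation de l'accélération a(t) = 48·t^2 + 24·t + 2, nous substituons t = 3 pour obtenir a = 506.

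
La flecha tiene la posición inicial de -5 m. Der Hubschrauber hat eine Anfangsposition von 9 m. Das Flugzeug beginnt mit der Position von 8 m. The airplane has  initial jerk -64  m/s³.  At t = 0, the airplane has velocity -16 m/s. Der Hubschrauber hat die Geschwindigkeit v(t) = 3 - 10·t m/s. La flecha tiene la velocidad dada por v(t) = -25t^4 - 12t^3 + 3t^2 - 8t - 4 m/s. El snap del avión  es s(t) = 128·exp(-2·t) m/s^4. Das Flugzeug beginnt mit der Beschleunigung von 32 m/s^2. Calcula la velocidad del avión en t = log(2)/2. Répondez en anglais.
To find the answer, we compute 3 integrals of s(t) = 128·exp(-2·t). Integrating snap and using the initial condition j(0) = -64, we get j(t) = -64·exp(-2·t). Finding the antiderivative of j(t) and using a(0) = 32: a(t) = 32·exp(-2·t). Finding the integral of a(t) and using v(0) = -16: v(t) = -16·exp(-2·t). Using v(t) = -16·exp(-2·t) and substituting t = log(2)/2, we find v = -8.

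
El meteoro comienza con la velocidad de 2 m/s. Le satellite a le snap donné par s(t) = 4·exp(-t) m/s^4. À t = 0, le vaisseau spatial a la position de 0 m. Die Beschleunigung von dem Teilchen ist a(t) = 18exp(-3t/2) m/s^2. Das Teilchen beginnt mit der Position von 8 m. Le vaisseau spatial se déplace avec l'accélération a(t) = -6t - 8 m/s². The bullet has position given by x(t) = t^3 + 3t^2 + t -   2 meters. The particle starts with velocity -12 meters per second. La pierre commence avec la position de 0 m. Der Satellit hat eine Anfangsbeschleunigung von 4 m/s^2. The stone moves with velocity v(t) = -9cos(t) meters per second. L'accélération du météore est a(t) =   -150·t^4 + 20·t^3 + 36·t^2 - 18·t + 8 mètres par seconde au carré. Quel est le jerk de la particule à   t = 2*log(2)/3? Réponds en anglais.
Starting from acceleration a(t) = 18·exp(-3·t/2), we take 1 derivative. The derivative of acceleration gives jerk: j(t) = -27·exp(-3·t/2). From the given jerk equation j(t) = -27·exp(-3·t/2), we substitute t = 2*log(2)/3 to get j = -27/2.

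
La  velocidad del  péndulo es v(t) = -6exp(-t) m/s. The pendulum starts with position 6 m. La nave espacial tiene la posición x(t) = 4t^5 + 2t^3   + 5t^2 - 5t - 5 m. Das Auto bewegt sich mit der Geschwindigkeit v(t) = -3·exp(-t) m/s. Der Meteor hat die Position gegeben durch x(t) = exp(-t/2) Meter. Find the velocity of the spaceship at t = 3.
We must differentiate our position equation x(t) = 4·t^5 + 2·t^3 + 5·t^2 - 5·t - 5 1 time. The derivative of position gives velocity: v(t) = 20·t^4 + 6·t^2 + 10·t - 5. Using v(t) = 20·t^4 + 6·t^2 + 10·t - 5 and substituting t = 3, we find v = 1699.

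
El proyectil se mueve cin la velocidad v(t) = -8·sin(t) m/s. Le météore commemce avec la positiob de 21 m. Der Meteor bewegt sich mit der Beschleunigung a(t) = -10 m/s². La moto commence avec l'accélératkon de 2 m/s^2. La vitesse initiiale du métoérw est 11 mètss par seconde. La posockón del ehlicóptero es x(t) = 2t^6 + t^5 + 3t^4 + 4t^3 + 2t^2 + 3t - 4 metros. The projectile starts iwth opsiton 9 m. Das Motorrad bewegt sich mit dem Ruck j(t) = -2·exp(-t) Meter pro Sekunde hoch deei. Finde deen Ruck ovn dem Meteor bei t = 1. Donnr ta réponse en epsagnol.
Para resolver esto, necesitamos tomar 1 derivada de nuestra ecuación de la aceleración a(t) = -10. La derivada de la aceleración da la sacudida: j(t) = 0. Tenemos la sacudida j(t) = 0. Sustituyendo t = 1: j(1) = 0.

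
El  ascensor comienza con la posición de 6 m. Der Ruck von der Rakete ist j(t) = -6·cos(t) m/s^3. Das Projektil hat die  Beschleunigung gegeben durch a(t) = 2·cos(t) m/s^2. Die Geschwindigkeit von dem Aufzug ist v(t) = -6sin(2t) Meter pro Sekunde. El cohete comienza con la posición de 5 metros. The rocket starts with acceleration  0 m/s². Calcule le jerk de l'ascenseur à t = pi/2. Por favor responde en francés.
Nous devons dériver notre équation de la vitesse v(t) = -6·sin(2·t) 2 fois. En dérivant la vitesse, nous obtenons l'accélération: a(t) = -12·cos(2·t). En prenant d/dt de a(t), nous trouvons j(t) = 24·sin(2·t). Nous avons le jerk j(t) = 24·sin(2·t). En substituant t = pi/2: j(pi/2) = 0.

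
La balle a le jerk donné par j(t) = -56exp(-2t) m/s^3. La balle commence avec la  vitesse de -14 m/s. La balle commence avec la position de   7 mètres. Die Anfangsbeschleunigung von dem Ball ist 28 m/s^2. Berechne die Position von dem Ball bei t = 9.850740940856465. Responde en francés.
Pour résoudre ceci, nous devons prendre 3 primitives de notre équation du jerk j(t) = -56·exp(-2·t). L'intégrale du jerk est l'accélération. En utilisant a(0) = 28, nous obtenons a(t) = 28·exp(-2·t). L'intégrale de l'accélération, avec v(0) = -14, donne la vitesse: v(t) = -14·exp(-2·t). La primitive de la vitesse est la position. En utilisant x(0) = 7, nous obtenons x(t) = 7·exp(-2·t). De l'équation de la position x(t) = 7·exp(-2·t), nous substituons t = 9.850740940856465 pour obtenir x = 1.94470250432025E-8.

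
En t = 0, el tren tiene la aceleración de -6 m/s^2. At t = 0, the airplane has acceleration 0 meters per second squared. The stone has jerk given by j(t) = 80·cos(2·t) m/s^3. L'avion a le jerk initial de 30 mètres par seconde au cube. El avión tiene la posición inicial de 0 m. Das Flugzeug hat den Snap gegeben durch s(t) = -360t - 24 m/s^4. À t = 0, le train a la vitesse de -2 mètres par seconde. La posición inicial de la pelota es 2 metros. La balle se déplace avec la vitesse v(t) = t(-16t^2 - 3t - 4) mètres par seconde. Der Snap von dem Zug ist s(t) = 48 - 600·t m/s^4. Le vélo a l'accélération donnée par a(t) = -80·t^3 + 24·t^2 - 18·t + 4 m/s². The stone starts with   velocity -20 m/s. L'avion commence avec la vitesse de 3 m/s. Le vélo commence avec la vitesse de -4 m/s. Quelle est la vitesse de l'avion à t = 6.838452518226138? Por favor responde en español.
Para resolver esto, necesitamos tomar 3 antiderivadas de nuestra ecuación del snap s(t) = -360·t - 24. Tomando ∫s(t)dt y aplicando j(0) = 30, encontramos j(t) = -180·t^2 - 24·t + 30. Integrando la sacudida y usando la condición inicial a(0) = 0, obtenemos a(t) = 6·t·(-10·t^2 - 2·t + 5). La antiderivada de la aceleración es la velocidad. Usando v(0) = 3, obtenemos v(t) = -15·t^4 - 4·t^3 + 15·t^2 + 3. Usando v(t) = -15·t^4 - 4·t^3 + 15·t^2 + 3 y sustituyendo t = 6.838452518226138, encontramos v = -33378.4016098839.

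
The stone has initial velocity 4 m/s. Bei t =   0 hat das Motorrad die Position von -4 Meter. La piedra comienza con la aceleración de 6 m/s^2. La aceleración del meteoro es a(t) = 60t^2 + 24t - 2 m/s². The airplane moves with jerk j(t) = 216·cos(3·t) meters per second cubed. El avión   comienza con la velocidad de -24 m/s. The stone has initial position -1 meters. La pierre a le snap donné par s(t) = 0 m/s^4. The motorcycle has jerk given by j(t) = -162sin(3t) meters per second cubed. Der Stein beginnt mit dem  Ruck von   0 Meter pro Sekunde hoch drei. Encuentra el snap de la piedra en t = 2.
De la ecuación del snap s(t) = 0, sustituimos t = 2 para obtener s = 0.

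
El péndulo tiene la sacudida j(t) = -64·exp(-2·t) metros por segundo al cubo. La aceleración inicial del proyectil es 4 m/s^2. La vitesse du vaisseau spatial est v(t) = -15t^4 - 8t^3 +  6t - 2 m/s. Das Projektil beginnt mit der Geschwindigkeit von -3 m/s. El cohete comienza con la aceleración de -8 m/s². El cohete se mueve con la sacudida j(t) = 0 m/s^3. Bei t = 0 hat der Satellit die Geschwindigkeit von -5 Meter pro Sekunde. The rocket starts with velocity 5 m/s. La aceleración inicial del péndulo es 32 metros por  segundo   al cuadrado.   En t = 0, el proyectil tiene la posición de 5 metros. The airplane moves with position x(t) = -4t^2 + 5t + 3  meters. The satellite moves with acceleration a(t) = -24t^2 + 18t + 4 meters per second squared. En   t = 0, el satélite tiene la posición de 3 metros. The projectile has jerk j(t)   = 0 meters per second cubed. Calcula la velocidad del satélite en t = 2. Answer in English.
We need to integrate our acceleration equation a(t) = -24·t^2 + 18·t + 4 1 time. Taking ∫a(t)dt and applying v(0) = -5, we find v(t) = -8·t^3 + 9·t^2 + 4·t - 5. Using v(t) = -8·t^3 + 9·t^2 + 4·t - 5 and substituting t = 2, we find v = -25.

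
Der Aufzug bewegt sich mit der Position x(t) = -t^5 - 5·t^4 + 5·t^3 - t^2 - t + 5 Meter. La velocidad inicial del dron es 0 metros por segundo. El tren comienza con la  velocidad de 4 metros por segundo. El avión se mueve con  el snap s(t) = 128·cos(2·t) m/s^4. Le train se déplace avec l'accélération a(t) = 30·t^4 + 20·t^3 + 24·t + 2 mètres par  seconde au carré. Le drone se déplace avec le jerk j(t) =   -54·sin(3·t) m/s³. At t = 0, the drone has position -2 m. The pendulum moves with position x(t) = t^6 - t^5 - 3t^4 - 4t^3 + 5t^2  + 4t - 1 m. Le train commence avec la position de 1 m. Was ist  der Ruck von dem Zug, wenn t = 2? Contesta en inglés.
We must differentiate our acceleration equation a(t) = 30·t^4 + 20·t^3 + 24·t + 2 1 time. The derivative of acceleration gives jerk: j(t) = 120·t^3 + 60·t^2 + 24. From the given jerk equation j(t) = 120·t^3 + 60·t^2 + 24, we substitute t = 2 to get j = 1224.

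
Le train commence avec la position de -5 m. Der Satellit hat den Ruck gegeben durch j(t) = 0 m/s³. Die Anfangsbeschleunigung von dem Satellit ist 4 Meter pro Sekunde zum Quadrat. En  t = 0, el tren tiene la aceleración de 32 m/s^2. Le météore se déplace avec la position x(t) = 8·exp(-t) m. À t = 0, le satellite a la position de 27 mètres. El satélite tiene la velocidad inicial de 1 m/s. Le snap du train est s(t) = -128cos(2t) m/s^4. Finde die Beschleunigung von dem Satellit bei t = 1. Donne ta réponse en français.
Pour résoudre ceci, nous devons prendre 1 intégrale de notre équation du jerk j(t) = 0. En intégrant le jerk et en utilisant la condition initiale a(0) = 4, nous obtenons a(t) = 4. Nous avons l'accélération a(t) = 4. En substituant t = 1: a(1) = 4.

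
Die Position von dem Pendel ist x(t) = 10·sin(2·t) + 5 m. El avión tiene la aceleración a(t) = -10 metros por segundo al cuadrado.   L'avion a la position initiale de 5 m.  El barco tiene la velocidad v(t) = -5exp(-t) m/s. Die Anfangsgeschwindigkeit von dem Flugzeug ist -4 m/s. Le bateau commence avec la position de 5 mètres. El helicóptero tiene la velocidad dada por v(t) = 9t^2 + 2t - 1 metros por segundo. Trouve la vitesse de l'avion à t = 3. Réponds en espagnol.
Debemos encontrar la integral de nuestra ecuación de la aceleración a(t) = -10 1 vez. La antiderivada de la aceleración, con v(0) = -4, da la velocidad: v(t) = -10·t - 4. Usando v(t) = -10·t - 4 y sustituyendo t = 3, encontramos v = -34.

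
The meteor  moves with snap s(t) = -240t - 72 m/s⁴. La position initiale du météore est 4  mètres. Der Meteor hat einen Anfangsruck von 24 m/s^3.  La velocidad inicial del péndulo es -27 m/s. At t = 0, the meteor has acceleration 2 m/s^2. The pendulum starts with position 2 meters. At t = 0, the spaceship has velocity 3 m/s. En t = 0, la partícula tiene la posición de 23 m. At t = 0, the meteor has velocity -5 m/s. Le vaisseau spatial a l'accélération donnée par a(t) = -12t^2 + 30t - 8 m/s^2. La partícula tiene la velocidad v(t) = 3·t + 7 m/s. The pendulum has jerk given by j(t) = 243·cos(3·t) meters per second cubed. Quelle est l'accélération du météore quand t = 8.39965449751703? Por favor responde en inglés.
We must find the antiderivative of our snap equation s(t) = -240·t - 72 2 times. Taking ∫s(t)dt and applying j(0) = 24, we find j(t) = -120·t^2 - 72·t + 24. Integrating jerk and using the initial condition a(0) = 2, we get a(t) = -40·t^3 - 36·t^2 + 24·t + 2. We have acceleration a(t) = -40·t^3 - 36·t^2 + 24·t + 2. Substituting t = 8.39965449751703: a(8.39965449751703) = -26041.5940181568.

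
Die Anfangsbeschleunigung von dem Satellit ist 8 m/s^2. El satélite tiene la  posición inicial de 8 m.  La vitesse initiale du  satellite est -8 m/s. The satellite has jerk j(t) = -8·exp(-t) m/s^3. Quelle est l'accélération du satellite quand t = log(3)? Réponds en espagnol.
Partiendo de la sacudida j(t) = -8·exp(-t), tomamos 1 integral. La integral de la sacudida, con a(0) = 8, da la aceleración: a(t) = 8·exp(-t). Tenemos la aceleración a(t) = 8·exp(-t). Sustituyendo t = log(3): a(log(3)) = 8/3.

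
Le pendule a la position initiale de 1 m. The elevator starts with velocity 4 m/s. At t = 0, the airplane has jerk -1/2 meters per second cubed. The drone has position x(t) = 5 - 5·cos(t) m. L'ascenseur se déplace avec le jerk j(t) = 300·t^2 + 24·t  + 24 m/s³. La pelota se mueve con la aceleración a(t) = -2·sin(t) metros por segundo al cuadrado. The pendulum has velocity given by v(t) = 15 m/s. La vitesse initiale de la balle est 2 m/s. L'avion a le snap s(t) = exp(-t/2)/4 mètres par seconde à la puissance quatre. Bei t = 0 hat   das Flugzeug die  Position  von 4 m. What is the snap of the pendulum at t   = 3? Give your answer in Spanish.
Para resolver esto, necesitamos tomar 3 derivadas de nuestra ecuación de la velocidad v(t) = 15. Derivando la velocidad, obtenemos la aceleración: a(t) = 0. La derivada de la aceleración da la sacudida: j(t) = 0. Tomando d/dt de j(t), encontramos s(t) = 0. De la ecuación del snap s(t) = 0, sustituimos t = 3 para obtener s = 0.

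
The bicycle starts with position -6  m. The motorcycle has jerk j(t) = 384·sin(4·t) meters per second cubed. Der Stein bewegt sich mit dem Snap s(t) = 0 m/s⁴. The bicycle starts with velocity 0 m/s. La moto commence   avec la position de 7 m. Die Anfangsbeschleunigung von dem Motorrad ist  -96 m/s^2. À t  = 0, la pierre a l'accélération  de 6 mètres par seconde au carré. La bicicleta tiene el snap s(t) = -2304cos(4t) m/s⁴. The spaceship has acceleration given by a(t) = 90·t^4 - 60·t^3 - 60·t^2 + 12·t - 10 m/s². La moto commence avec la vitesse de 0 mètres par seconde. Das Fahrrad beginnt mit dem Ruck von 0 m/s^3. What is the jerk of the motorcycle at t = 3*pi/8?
Using j(t) = 384·sin(4·t) and substituting t = 3*pi/8, we find j = -384.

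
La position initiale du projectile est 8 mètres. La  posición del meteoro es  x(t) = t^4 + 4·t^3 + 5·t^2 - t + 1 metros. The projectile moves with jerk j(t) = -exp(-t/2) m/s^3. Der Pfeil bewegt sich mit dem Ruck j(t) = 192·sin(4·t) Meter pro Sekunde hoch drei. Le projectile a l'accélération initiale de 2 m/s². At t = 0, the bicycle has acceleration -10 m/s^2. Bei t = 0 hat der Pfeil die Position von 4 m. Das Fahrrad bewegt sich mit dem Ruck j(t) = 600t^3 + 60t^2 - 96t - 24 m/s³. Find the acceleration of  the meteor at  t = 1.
We must differentiate our position equation x(t) = t^4 + 4·t^3 + 5·t^2 - t + 1 2 times. Differentiating position, we get velocity: v(t) = 4·t^3 + 12·t^2 + 10·t - 1. Taking d/dt of v(t), we find a(t) = 12·t^2 + 24·t + 10. We have acceleration a(t) = 12·t^2 + 24·t + 10. Substituting t = 1: a(1) = 46.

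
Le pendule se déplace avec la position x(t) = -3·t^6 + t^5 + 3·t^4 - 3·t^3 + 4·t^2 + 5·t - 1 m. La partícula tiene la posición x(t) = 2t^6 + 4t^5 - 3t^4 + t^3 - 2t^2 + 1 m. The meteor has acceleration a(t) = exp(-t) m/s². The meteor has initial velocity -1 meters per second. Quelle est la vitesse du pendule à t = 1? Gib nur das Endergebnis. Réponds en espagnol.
En t = 1, v = 3.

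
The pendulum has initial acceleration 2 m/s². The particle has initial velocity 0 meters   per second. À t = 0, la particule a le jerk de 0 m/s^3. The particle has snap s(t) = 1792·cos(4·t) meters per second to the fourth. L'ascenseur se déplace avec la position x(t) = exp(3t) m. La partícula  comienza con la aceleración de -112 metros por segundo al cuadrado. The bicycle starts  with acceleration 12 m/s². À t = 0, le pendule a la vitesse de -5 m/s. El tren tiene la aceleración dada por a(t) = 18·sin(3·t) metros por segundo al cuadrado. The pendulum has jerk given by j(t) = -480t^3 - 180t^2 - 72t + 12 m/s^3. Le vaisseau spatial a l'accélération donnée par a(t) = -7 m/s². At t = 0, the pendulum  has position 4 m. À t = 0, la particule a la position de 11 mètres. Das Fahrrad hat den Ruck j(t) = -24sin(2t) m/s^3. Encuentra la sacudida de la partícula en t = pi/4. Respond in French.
Nous devons trouver l'intégrale de notre équation du snap s(t) = 1792·cos(4·t) 1 fois. En intégrant le snap et en utilisant la condition initiale j(0) = 0, nous obtenons j(t) = 448·sin(4·t). En utilisant j(t) = 448·sin(4·t) et en substituant t = pi/4, nous trouvons j = 0.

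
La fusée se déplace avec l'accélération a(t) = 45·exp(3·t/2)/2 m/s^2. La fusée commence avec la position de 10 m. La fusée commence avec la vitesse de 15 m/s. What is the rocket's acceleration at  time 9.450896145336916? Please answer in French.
Nous avons l'accélération a(t) = 45·exp(3·t/2)/2. En substituant t = 9.450896145336916: a(9.450896145336916) = 32276808.5002102.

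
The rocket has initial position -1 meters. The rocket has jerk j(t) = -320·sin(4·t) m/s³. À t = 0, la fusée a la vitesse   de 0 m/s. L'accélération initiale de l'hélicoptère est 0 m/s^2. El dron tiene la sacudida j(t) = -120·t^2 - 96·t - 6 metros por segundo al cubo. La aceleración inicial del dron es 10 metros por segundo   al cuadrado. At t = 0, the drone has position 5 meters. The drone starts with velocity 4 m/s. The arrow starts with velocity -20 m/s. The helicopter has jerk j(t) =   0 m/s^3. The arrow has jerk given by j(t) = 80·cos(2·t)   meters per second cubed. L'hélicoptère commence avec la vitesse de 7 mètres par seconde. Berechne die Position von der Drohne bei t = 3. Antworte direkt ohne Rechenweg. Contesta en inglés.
The answer is -775.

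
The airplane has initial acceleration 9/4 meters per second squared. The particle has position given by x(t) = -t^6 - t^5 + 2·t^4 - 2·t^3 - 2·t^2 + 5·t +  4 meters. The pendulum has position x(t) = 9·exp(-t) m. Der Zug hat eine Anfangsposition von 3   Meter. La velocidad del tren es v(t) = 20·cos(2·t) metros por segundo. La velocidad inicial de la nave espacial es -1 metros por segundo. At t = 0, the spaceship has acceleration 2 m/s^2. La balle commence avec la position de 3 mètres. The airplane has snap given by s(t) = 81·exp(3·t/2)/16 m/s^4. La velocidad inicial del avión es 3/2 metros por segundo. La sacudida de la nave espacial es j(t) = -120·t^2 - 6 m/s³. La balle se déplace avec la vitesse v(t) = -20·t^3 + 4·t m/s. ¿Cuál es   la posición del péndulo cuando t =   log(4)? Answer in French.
Nous avons la position x(t) = 9·exp(-t). En substituant t = log(4): x(log(4)) = 9/4.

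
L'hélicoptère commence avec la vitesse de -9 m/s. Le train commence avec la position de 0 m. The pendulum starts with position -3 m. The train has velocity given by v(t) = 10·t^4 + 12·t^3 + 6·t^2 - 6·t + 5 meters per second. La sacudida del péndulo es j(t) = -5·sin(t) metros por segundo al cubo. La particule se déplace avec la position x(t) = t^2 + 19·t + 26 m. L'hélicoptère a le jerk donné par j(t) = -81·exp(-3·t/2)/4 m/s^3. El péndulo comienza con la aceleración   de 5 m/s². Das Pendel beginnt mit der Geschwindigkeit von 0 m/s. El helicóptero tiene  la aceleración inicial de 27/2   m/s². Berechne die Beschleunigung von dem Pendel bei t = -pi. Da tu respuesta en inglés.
We need to integrate our jerk equation j(t) = -5·sin(t) 1 time. The antiderivative of jerk, with a(0) = 5, gives acceleration: a(t) = 5·cos(t). Using a(t) = 5·cos(t) and substituting t = -pi, we find a = -5.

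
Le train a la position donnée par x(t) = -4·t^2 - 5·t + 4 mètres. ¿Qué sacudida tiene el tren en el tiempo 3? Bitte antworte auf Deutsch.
Ausgehend von der Position x(t) = -4·t^2 - 5·t + 4, nehmen wir 3 Ableitungen. Die Ableitung von der Position ergibt die Geschwindigkeit: v(t) = -8·t - 5. Mit d/dt von v(t) finden wir a(t) = -8. Mit d/dt von a(t) finden wir j(t) = 0. Mit j(t) = 0 und Einsetzen von t = 3, finden wir j = 0.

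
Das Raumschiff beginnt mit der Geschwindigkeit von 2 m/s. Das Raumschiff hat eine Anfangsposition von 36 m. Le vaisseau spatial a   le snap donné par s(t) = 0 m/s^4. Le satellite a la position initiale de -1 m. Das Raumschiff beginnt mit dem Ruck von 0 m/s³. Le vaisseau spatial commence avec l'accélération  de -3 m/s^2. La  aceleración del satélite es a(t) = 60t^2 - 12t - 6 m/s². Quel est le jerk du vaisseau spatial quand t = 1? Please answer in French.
Nous devons intégrer notre équation du snap s(t) = 0 1 fois. En prenant ∫s(t)dt et en appliquant j(0) = 0, nous trouvons j(t) = 0. Nous avons le jerk j(t) = 0. En substituant t = 1: j(1) = 0.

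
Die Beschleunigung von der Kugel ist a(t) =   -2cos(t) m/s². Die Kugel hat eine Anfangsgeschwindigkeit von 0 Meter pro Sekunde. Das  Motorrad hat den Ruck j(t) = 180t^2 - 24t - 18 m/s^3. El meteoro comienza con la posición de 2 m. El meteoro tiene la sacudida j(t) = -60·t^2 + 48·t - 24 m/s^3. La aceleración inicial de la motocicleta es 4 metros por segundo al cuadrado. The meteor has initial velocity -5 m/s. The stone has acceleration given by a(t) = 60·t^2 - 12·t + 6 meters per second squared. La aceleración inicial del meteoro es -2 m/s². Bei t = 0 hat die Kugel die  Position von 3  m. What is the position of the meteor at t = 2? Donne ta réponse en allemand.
Wir müssen unsere Gleichung für den Ruck j(t) = -60·t^2 + 48·t - 24 3-mal integrieren. Durch Integration von dem Ruck und Verwendung der Anfangsbedingung a(0) = -2, erhalten wir a(t) = -20·t^3 + 24·t^2 - 24·t - 2. Mit ∫a(t)dt und Anwendung von v(0) = -5, finden wir v(t) = -5·t^4 + 8·t^3 - 12·t^2 - 2·t - 5. Das Integral von der Geschwindigkeit, mit x(0) = 2, ergibt die Position: x(t) = -t^5 + 2·t^4 - 4·t^3 - t^2 - 5·t + 2. Wir haben die Position x(t) = -t^5 + 2·t^4 - 4·t^3 - t^2 - 5·t + 2. Durch Einsetzen von t = 2: x(2) = -44.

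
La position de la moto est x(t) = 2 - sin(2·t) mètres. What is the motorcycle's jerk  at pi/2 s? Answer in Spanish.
Para resolver esto, necesitamos tomar 3 derivadas de nuestra ecuación de la posición x(t) = 2 - sin(2·t). Derivando la posición, obtenemos la velocidad: v(t) = -2·cos(2·t). Derivando la velocidad, obtenemos la aceleración: a(t) = 4·sin(2·t). La derivada de la aceleración da la sacudida: j(t) = 8·cos(2·t). Tenemos la sacudida j(t) = 8·cos(2·t). Sustituyendo t = pi/2: j(pi/2) = -8.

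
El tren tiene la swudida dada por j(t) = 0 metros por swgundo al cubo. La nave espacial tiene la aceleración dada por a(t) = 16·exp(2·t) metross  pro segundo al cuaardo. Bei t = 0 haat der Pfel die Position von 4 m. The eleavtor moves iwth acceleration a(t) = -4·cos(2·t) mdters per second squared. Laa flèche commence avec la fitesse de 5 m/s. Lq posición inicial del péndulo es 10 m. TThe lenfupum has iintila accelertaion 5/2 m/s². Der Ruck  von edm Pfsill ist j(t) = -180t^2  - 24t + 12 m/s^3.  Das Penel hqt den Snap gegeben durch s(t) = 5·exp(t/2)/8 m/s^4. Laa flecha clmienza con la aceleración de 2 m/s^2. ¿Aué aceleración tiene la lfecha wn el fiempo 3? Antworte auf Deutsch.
Um dies zu lösen, müssen wir 1 Stammfunktion unserer Gleichung für den Ruck j(t) = -180·t^2 - 24·t + 12 finden. Die Stammfunktion von dem Ruck, mit a(0) = 2, ergibt die Beschleunigung: a(t) = -60·t^3 - 12·t^2 + 12·t + 2. Mit a(t) = -60·t^3 - 12·t^2 + 12·t + 2 und Einsetzen von t = 3, finden wir a = -1690.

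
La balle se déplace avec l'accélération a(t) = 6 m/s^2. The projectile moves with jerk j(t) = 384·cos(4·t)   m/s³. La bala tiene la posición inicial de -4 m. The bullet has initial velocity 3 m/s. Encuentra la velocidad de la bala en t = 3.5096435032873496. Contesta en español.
Partiendo de la aceleración a(t) = 6, tomamos 1 antiderivada. La integral de la aceleración es la velocidad. Usando v(0) = 3, obtenemos v(t) = 6·t + 3. Tenemos la velocidad v(t) = 6·t + 3. Sustituyendo t = 3.5096435032873496: v(3.5096435032873496) = 24.0578610197241.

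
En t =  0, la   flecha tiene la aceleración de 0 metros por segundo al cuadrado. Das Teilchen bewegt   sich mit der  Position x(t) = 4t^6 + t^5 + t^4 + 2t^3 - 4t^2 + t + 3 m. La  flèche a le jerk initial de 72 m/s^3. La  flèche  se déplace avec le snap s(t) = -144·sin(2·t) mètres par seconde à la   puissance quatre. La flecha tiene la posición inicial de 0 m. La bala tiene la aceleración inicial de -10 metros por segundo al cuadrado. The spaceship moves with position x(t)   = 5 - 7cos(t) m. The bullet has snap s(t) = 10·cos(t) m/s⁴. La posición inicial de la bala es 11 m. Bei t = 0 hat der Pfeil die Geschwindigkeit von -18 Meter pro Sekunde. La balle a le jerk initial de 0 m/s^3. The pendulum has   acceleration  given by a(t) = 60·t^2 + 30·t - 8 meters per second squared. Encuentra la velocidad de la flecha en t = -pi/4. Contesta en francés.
Pour résoudre ceci, nous devons prendre 3 intégrales de notre équation du snap s(t) = -144·sin(2·t). En intégrant le snap et en utilisant la condition initiale j(0) = 72, nous obtenons j(t) = 72·cos(2·t). En intégrant le jerk et en utilisant la condition initiale a(0) = 0, nous obtenons a(t) = 36·sin(2·t). En prenant ∫a(t)dt et en appliquant v(0) = -18, nous trouvons v(t) = -18·cos(2·t). En utilisant v(t) = -18·cos(2·t) et en substituant t = -pi/4, nous trouvons v = 0.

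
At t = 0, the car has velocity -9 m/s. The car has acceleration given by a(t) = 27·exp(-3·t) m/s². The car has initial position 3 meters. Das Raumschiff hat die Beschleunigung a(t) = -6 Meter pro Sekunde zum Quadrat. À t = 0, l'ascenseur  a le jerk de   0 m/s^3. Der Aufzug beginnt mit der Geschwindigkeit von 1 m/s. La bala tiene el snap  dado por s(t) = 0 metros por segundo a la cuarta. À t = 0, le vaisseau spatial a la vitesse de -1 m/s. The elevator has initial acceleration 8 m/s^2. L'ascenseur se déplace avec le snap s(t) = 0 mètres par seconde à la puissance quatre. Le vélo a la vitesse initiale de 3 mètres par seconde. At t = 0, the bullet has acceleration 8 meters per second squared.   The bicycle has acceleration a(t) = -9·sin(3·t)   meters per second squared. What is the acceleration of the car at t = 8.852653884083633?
From the given acceleration equation a(t) = 27·exp(-3·t), we substitute t = 8.852653884083633 to get a = 7.89564417127796E-11.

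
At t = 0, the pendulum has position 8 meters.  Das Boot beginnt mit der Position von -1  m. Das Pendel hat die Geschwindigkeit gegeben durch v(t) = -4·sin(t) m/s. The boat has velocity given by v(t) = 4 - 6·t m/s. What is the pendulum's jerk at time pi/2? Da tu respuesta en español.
Debemos derivar nuestra ecuación de la velocidad v(t) = -4·sin(t) 2 veces. Tomando d/dt de v(t), encontramos a(t) = -4·cos(t). La derivada de la aceleración da la sacudida: j(t) = 4·sin(t). Tenemos la sacudida j(t) = 4·sin(t). Sustituyendo t = pi/2: j(pi/2) = 4.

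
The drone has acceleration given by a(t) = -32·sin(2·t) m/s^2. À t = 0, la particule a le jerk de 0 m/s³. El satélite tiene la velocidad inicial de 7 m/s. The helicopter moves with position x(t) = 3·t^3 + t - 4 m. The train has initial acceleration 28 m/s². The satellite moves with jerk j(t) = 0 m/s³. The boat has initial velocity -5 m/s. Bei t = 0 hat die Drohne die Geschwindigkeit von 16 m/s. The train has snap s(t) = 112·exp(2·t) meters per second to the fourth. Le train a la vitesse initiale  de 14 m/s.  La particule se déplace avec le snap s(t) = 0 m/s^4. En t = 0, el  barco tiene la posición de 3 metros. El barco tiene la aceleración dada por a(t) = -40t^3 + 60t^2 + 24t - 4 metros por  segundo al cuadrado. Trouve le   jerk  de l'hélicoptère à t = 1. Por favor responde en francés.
En partant de la position x(t) = 3·t^3 + t - 4, nous prenons 3 dérivées. En dérivant la position, nous obtenons la vitesse: v(t) = 9·t^2 + 1. En dérivant la vitesse, nous obtenons l'accélération: a(t) = 18·t. La dérivée de l'accélération donne le jerk: j(t) = 18. En utilisant j(t) = 18 et en substituant t = 1, nous trouvons j = 18.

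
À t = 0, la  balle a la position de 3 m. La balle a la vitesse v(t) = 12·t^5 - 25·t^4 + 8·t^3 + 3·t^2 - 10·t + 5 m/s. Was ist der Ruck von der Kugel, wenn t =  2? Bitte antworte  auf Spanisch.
Para resolver esto, necesitamos tomar 2 derivadas de nuestra ecuación de la velocidad v(t) = 12·t^5 - 25·t^4 + 8·t^3 + 3·t^2 - 10·t + 5. La derivada de la velocidad da la aceleración: a(t) = 60·t^4 - 100·t^3 + 24·t^2 + 6·t - 10. Derivando la aceleración, obtenemos la sacudida: j(t) = 240·t^3 - 300·t^2 + 48·t + 6. De la ecuación de la sacudida j(t) = 240·t^3 - 300·t^2 + 48·t + 6, sustituimos t = 2 para obtener j = 822.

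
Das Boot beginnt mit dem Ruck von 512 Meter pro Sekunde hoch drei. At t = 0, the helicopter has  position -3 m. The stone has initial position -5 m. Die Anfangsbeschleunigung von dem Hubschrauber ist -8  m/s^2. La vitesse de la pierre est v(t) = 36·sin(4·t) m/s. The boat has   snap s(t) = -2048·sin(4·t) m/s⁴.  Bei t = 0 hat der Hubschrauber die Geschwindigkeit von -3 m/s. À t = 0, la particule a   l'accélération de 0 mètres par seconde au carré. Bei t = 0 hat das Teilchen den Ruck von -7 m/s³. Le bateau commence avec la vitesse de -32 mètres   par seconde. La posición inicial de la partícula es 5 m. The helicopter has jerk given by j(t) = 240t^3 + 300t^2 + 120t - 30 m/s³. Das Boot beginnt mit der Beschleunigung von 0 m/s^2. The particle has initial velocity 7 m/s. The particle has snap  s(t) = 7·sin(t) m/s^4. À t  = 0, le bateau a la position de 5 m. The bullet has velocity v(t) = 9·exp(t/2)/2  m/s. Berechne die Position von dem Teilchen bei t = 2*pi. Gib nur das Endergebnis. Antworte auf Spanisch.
La respuesta es 5.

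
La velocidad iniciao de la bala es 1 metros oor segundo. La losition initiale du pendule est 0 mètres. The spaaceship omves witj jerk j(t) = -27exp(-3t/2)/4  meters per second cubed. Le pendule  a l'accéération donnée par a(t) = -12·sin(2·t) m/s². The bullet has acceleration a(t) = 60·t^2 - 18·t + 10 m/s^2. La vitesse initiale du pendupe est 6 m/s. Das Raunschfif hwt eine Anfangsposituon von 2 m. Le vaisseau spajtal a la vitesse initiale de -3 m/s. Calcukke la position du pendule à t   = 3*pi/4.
Nous devons intégrer notre équation de l'accélération a(t) = -12·sin(2·t) 2 fois. L'intégrale de l'accélération est la vitesse. En utilisant v(0) = 6, nous obtenons v(t) = 6·cos(2·t). En prenant ∫v(t)dt et en appliquant x(0) = 0, nous trouvons x(t) = 3·sin(2·t). En utilisant x(t) = 3·sin(2·t) et en substituant t = 3*pi/4, nous trouvons x = -3.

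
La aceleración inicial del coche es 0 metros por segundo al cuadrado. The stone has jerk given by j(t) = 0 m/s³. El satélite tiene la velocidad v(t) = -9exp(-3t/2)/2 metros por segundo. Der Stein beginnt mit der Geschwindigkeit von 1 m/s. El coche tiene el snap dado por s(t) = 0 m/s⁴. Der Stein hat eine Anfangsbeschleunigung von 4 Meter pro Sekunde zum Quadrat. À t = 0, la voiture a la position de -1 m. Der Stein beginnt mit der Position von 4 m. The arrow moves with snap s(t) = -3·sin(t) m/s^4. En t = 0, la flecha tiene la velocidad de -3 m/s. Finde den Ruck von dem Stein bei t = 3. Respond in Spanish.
Usando j(t) = 0 y sustituyendo t = 3, encontramos j = 0.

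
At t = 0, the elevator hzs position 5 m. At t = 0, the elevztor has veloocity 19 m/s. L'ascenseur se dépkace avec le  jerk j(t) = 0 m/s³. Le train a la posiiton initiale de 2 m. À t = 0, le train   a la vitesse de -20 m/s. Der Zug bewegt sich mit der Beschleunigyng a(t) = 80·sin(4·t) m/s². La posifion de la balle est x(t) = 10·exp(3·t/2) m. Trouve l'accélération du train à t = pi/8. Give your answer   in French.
En utilisant a(t) = 80·sin(4·t) et en substituant t = pi/8, nous trouvons a = 80.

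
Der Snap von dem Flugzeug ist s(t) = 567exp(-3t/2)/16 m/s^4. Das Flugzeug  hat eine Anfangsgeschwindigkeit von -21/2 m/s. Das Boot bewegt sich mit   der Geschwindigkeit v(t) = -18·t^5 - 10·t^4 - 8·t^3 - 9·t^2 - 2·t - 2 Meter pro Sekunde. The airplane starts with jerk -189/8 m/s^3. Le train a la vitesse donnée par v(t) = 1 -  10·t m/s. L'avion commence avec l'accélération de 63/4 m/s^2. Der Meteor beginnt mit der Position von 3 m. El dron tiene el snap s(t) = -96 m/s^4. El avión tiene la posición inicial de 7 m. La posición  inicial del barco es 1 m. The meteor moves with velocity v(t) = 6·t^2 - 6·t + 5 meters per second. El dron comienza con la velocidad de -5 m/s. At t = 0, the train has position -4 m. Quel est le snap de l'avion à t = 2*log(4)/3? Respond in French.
En utilisant s(t) = 567·exp(-3·t/2)/16 et en substituant t = 2*log(4)/3, nous trouvons s = 567/64.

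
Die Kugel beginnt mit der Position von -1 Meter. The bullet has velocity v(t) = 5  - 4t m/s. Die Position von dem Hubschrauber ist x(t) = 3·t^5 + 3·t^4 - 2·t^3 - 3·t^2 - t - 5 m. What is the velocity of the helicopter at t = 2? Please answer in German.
Wir müssen unsere Gleichung für die Position x(t) = 3·t^5 + 3·t^4 - 2·t^3 - 3·t^2 - t - 5 1-mal ableiten. Durch Ableiten von der Position erhalten wir die Geschwindigkeit: v(t) = 15·t^4 + 12·t^3 - 6·t^2 - 6·t - 1. Wir haben die Geschwindigkeit v(t) = 15·t^4 + 12·t^3 - 6·t^2 - 6·t - 1. Durch Einsetzen von t = 2: v(2) = 299.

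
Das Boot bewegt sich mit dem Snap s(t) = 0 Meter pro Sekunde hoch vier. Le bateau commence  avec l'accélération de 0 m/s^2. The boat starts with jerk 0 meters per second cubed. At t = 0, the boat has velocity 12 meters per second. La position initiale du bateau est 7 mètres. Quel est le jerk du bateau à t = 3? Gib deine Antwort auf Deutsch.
Ausgehend von dem Snap s(t) = 0, nehmen wir 1 Integral. Das Integral von dem Snap, mit j(0) = 0, ergibt den Ruck: j(t) = 0. Mit j(t) = 0 und Einsetzen von t = 3, finden wir j = 0.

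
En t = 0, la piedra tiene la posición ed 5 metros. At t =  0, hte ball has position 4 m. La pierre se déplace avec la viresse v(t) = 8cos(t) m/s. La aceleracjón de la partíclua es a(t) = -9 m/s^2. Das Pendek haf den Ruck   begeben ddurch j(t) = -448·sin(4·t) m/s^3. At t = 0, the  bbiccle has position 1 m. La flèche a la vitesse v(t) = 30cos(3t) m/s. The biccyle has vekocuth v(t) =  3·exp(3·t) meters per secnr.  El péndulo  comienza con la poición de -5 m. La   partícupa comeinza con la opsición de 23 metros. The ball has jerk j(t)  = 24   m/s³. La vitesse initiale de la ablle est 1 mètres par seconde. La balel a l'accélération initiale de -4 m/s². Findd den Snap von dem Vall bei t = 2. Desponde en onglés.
We must differentiate our jerk equation j(t) = 24 1 time. The derivative of jerk gives snap: s(t) = 0. Using s(t) = 0 and substituting t = 2, we find s = 0.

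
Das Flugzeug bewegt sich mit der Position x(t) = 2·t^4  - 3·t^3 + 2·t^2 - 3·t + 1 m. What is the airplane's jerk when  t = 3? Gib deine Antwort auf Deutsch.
Wir müssen unsere Gleichung für die Position x(t) = 2·t^4 - 3·t^3 + 2·t^2 - 3·t + 1 3-mal ableiten. Durch Ableiten von der Position erhalten wir die Geschwindigkeit: v(t) = 8·t^3 - 9·t^2 + 4·t - 3. Die Ableitung von der Geschwindigkeit ergibt die Beschleunigung: a(t) = 24·t^2 - 18·t + 4. Durch Ableiten von der Beschleunigung erhalten wir den Ruck: j(t) = 48·t - 18. Aus der Gleichung für den Ruck j(t) = 48·t - 18, setzen wir t = 3 ein und erhalten j = 126.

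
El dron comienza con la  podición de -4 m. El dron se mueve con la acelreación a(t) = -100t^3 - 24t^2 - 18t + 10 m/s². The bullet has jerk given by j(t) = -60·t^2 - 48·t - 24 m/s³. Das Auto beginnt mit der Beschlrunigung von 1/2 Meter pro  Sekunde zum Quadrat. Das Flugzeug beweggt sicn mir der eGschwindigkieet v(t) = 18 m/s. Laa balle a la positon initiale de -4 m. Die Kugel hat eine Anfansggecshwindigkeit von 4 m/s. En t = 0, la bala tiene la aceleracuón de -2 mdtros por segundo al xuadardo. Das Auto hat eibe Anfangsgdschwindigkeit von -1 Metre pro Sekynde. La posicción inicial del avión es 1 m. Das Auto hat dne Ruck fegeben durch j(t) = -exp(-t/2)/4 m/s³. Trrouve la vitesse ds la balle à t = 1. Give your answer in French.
Pour résoudre ceci, nous devons prendre 2 intégrales de notre équation du jerk j(t) = -60·t^2 - 48·t - 24. La primitive du jerk est l'accélération. En utilisant a(0) = -2, nous obtenons a(t) = -20·t^3 - 24·t^2 - 24·t - 2. En prenant ∫a(t)dt et en appliquant v(0) = 4, nous trouvons v(t) = -5·t^4 - 8·t^3 - 12·t^2 - 2·t + 4. De l'équation de la vitesse v(t) = -5·t^4 - 8·t^3 - 12·t^2 - 2·t + 4, nous substituons t = 1 pour obtenir v = -23.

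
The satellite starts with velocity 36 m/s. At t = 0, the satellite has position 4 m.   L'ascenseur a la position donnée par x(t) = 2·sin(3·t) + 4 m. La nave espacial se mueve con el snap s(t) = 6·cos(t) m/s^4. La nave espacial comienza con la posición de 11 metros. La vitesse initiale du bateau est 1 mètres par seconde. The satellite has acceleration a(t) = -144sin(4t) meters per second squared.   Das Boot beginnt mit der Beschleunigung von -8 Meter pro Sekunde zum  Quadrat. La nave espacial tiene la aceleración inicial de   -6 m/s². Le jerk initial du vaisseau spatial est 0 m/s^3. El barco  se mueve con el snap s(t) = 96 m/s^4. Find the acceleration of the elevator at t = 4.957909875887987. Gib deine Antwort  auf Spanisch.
Partiendo de la posición x(t) = 2·sin(3·t) + 4, tomamos 2 derivadas. Tomando d/dt de x(t), encontramos v(t) = 6·cos(3·t). La derivada de la velocidad da la aceleración: a(t) = -18·sin(3·t). Usando a(t) = -18·sin(3·t) y sustituyendo t = 4.957909875887987, encontramos a = -13.3340747500057.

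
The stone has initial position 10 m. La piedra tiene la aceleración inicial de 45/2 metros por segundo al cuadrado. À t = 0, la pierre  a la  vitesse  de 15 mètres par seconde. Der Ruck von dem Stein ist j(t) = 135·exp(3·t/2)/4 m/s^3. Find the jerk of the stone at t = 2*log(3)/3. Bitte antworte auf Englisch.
From the given jerk equation j(t) = 135·exp(3·t/2)/4, we substitute t = 2*log(3)/3 to get j = 405/4.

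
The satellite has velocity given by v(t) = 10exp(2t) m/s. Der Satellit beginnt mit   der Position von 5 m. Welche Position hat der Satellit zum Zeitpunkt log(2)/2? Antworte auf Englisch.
We must find the integral of our velocity equation v(t) = 10·exp(2·t) 1 time. Integrating velocity and using the initial condition x(0) = 5, we get x(t) = 5·exp(2·t). We have position x(t) = 5·exp(2·t). Substituting t = log(2)/2: x(log(2)/2) = 10.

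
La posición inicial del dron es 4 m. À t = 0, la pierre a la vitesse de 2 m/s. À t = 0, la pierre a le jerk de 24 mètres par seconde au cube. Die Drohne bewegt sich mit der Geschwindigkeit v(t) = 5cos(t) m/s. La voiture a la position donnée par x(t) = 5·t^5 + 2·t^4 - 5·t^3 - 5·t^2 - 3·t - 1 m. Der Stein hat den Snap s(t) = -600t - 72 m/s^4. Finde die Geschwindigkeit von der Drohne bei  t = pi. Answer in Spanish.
De la ecuación de la velocidad v(t) = 5·cos(t), sustituimos t = pi para obtener v = -5.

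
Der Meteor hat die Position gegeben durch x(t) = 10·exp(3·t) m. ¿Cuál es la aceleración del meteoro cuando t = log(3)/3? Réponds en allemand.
Ausgehend von der Position x(t) = 10·exp(3·t), nehmen wir 2 Ableitungen. Die Ableitung von der Position ergibt die Geschwindigkeit: v(t) = 30·exp(3·t). Die Ableitung von der Geschwindigkeit ergibt die Beschleunigung: a(t) = 90·exp(3·t). Aus der Gleichung für die Beschleunigung a(t) = 90·exp(3·t), setzen wir t = log(3)/3 ein und erhalten a = 270.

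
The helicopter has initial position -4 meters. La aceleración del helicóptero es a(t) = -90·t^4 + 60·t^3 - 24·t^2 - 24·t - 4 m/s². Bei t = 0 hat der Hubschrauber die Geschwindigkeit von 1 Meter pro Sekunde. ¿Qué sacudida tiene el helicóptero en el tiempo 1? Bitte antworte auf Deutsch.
Um dies zu lösen, müssen wir 1 Ableitung unserer Gleichung für die Beschleunigung a(t) = -90·t^4 + 60·t^3 - 24·t^2 - 24·t - 4 nehmen. Durch Ableiten von der Beschleunigung erhalten wir den Ruck: j(t) = -360·t^3 + 180·t^2 - 48·t - 24. Wir haben den Ruck j(t) = -360·t^3 + 180·t^2 - 48·t - 24. Durch Einsetzen von t = 1: j(1) = -252.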